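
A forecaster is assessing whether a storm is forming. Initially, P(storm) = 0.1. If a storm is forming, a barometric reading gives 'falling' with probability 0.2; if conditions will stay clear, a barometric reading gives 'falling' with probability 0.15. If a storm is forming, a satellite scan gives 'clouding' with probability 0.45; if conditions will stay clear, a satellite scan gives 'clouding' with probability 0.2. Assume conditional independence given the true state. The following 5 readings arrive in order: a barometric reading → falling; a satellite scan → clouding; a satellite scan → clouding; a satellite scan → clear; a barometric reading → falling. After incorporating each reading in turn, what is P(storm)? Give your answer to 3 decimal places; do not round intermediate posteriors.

0.407

Each posterior becomes the prior for the next update.
After a barometric reading='falling': P(storm) = 0.2·0.1000 / (0.2·0.1000 + 0.15·0.9000) ≈ 0.1290
After a satellite scan='clouding': P(storm) = 0.45·0.1290 / (0.45·0.1290 + 0.2·0.8710) ≈ 0.2500
After a satellite scan='clouding': P(storm) = 0.45·0.2500 / (0.45·0.2500 + 0.2·0.7500) ≈ 0.4286
After a satellite scan='clear': P(storm) = 0.55·0.4286 / (0.55·0.4286 + 0.8·0.5714) ≈ 0.3402
After a barometric reading='falling': P(storm) = 0.2·0.3402 / (0.2·0.3402 + 0.15·0.6598) ≈ 0.4074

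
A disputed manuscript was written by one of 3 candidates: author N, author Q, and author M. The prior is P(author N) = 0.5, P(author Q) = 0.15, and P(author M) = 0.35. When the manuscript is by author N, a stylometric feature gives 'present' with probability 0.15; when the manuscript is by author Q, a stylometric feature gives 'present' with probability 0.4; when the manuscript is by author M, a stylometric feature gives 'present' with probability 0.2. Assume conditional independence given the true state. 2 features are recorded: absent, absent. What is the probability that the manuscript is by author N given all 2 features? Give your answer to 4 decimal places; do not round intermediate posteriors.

0.5651

Each posterior becomes the prior for the next update.
After 'absent': normaliser = 0.85·0.5000 + 0.6·0.1500 + 0.8·0.3500; P(author N) ≈ 0.5346, P(author Q) ≈ 0.1132, P(author M) ≈ 0.3522
After 'absent': normaliser = 0.85·0.5346 + 0.6·0.1132 + 0.8·0.3522; P(author N) ≈ 0.5651, P(author Q) ≈ 0.0845, P(author M) ≈ 0.3504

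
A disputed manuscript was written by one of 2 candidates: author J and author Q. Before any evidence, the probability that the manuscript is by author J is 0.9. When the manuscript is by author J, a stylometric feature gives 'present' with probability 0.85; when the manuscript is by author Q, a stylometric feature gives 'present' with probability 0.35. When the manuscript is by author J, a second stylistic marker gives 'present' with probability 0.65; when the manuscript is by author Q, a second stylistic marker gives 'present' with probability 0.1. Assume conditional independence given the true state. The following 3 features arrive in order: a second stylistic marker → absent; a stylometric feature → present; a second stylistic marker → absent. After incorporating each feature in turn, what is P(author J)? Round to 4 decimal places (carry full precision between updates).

After a second stylistic marker='absent': P(author J) = 0.35·0.9000 / (0.35·0.9000 + 0.9·0.1000) ≈ 0.7778
After a stylometric feature='present': P(author J) = 0.85·0.7778 / (0.85·0.7778 + 0.35·0.2222) ≈ 0.8947
After a second stylistic marker='absent': P(author J) = 0.35·0.8947 / (0.35·0.8947 + 0.9·0.1053) ≈ 0.7677

0.7677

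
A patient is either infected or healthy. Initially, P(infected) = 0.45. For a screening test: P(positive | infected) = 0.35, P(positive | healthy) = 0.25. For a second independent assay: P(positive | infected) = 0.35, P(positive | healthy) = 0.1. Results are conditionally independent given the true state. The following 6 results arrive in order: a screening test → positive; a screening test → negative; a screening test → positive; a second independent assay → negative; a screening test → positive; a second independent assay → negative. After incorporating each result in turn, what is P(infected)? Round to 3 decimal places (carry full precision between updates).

Each posterior becomes the prior for the next update.
After a screening test='positive': P(infected) = 0.35·0.4500 / (0.35·0.4500 + 0.25·0.5500) ≈ 0.5339
After a screening test='negative': P(infected) = 0.65·0.5339 / (0.65·0.5339 + 0.75·0.4661) ≈ 0.4982
After a screening test='positive': P(infected) = 0.35·0.4982 / (0.35·0.4982 + 0.25·0.5018) ≈ 0.5816
After a second independent assay='negative': P(infected) = 0.65·0.5816 / (0.65·0.5816 + 0.9·0.4184) ≈ 0.5009
After a screening test='positive': P(infected) = 0.35·0.5009 / (0.35·0.5009 + 0.25·0.4991) ≈ 0.5842
After a second independent assay='negative': P(infected) = 0.65·0.5842 / (0.65·0.5842 + 0.9·0.4158) ≈ 0.5037

0.504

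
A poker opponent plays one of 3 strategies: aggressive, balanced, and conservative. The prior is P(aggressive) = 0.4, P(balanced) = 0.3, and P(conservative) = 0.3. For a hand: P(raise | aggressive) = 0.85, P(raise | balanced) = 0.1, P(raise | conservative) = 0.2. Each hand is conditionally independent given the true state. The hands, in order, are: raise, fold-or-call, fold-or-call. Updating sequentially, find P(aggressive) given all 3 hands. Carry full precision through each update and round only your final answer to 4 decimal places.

After 'raise': normaliser = 0.85·0.4000 + 0.1·0.3000 + 0.2·0.3000; P(aggressive) ≈ 0.7907, P(balanced) ≈ 0.0698, P(conservative) ≈ 0.1395
After 'fold-or-call': normaliser = 0.15·0.7907 + 0.9·0.0698 + 0.8·0.1395; P(aggressive) ≈ 0.4048, P(balanced) ≈ 0.2143, P(conservative) ≈ 0.3810
After 'fold-or-call': normaliser = 0.15·0.4048 + 0.9·0.2143 + 0.8·0.3810; P(aggressive) ≈ 0.1087, P(balanced) ≈ 0.3454, P(conservative) ≈ 0.5458

0.1087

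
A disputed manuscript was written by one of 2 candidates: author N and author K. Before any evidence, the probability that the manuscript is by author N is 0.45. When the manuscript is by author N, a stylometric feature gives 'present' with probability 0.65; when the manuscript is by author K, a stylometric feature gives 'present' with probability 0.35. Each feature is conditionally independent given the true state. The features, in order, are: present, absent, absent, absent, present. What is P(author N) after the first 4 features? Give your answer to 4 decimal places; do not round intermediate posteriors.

0.1917

After 'present': P(author N) = 0.65·0.4500 / (0.65·0.4500 + 0.35·0.5500) ≈ 0.6031
After 'absent': P(author N) = 0.35·0.6031 / (0.35·0.6031 + 0.65·0.3969) ≈ 0.4500
After 'absent': P(author N) = 0.35·0.4500 / (0.35·0.4500 + 0.65·0.5500) ≈ 0.3058
After 'absent': P(author N) = 0.35·0.3058 / (0.35·0.3058 + 0.65·0.6942) ≈ 0.1917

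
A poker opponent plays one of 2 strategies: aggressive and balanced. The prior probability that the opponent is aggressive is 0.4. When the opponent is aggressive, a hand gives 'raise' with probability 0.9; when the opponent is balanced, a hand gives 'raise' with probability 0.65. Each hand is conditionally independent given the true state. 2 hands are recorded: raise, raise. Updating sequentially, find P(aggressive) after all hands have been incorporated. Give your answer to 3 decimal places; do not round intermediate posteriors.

After 'raise': P(aggressive) = 0.9·0.4000 / (0.9·0.4000 + 0.65·0.6000) ≈ 0.4800
After 'raise': P(aggressive) = 0.9·0.4800 / (0.9·0.4800 + 0.65·0.5200) ≈ 0.5610

0.561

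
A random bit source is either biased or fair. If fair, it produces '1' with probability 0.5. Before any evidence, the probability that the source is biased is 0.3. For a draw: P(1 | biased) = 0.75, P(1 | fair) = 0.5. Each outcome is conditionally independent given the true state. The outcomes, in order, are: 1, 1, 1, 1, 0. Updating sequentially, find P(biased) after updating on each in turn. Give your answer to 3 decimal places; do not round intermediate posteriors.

0.520

After '1': P(biased) = 0.75·0.3000 / (0.75·0.3000 + 0.5·0.7000) ≈ 0.3913
After '1': P(biased) = 0.75·0.3913 / (0.75·0.3913 + 0.5·0.6087) ≈ 0.4909
After '1': P(biased) = 0.75·0.4909 / (0.75·0.4909 + 0.5·0.5091) ≈ 0.5912
After '1': P(biased) = 0.75·0.5912 / (0.75·0.5912 + 0.5·0.4088) ≈ 0.6845
After '0': P(biased) = 0.25·0.6845 / (0.25·0.6845 + 0.5·0.3155) ≈ 0.5203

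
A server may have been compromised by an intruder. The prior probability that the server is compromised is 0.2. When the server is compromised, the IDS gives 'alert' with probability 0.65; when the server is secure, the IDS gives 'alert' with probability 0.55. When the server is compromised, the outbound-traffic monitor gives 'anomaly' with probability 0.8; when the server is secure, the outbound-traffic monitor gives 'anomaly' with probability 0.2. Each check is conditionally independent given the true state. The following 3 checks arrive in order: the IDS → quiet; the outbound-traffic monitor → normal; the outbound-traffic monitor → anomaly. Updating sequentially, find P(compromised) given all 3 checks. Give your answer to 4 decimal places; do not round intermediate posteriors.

After the IDS='quiet': P(compromised) = 0.35·0.2000 / (0.35·0.2000 + 0.45·0.8000) ≈ 0.1628
After the outbound-traffic monitor='normal': P(compromised) = 0.2·0.1628 / (0.2·0.1628 + 0.8·0.8372) ≈ 0.0464
After the outbound-traffic monitor='anomaly': P(compromised) = 0.8·0.0464 / (0.8·0.0464 + 0.2·0.9536) ≈ 0.1628

0.1628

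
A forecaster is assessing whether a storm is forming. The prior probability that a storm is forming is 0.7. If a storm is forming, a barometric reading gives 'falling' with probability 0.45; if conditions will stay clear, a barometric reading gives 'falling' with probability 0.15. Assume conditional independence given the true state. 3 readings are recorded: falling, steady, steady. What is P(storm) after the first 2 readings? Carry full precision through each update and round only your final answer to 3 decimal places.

After 'falling': P(storm) = 0.45·0.7000 / (0.45·0.7000 + 0.15·0.3000) ≈ 0.8750
After 'steady': P(storm) = 0.55·0.8750 / (0.55·0.8750 + 0.85·0.1250) ≈ 0.8191

0.819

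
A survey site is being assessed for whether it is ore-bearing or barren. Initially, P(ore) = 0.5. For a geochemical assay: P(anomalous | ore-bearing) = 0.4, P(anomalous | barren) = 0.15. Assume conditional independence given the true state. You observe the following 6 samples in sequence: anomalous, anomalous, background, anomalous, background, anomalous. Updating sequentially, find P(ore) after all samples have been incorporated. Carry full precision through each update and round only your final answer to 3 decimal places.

0.962

After 'anomalous': P(ore) = 0.4·0.5000 / (0.4·0.5000 + 0.15·0.5000) ≈ 0.7273
After 'anomalous': P(ore) = 0.4·0.7273 / (0.4·0.7273 + 0.15·0.2727) ≈ 0.8767
After 'background': P(ore) = 0.6·0.8767 / (0.6·0.8767 + 0.85·0.1233) ≈ 0.8339
After 'anomalous': P(ore) = 0.4·0.8339 / (0.4·0.8339 + 0.15·0.1661) ≈ 0.9305
After 'background': P(ore) = 0.6·0.9305 / (0.6·0.9305 + 0.85·0.0695) ≈ 0.9043
After 'anomalous': P(ore) = 0.4·0.9043 / (0.4·0.9043 + 0.15·0.0957) ≈ 0.9618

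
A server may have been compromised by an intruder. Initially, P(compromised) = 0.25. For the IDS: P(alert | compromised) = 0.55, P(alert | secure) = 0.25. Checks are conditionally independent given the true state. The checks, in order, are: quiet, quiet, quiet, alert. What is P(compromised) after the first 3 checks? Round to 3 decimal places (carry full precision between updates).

After 'quiet': P(compromised) = 0.45·0.2500 / (0.45·0.2500 + 0.75·0.7500) ≈ 0.1667
After 'quiet': P(compromised) = 0.45·0.1667 / (0.45·0.1667 + 0.75·0.8333) ≈ 0.1071
After 'quiet': P(compromised) = 0.45·0.1071 / (0.45·0.1071 + 0.75·0.8929) ≈ 0.0672

0.067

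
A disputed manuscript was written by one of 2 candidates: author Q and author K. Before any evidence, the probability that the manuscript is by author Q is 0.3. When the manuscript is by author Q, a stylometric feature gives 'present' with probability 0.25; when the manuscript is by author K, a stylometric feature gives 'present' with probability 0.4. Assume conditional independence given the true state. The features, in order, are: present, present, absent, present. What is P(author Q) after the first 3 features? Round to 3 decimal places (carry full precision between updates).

Each posterior becomes the prior for the next update.
After 'present': P(author Q) = 0.25·0.3000 / (0.25·0.3000 + 0.4·0.7000) ≈ 0.2113
After 'present': P(author Q) = 0.25·0.2113 / (0.25·0.2113 + 0.4·0.7887) ≈ 0.1434
After 'absent': P(author Q) = 0.75·0.1434 / (0.75·0.1434 + 0.6·0.8566) ≈ 0.1731

0.173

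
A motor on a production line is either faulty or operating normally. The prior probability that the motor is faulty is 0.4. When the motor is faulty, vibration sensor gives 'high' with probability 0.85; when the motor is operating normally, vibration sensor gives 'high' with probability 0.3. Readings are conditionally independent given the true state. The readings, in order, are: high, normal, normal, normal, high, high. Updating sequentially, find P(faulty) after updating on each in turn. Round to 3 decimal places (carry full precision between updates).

After 'high': P(faulty) = 0.85·0.4000 / (0.85·0.4000 + 0.3·0.6000) ≈ 0.6538
After 'normal': P(faulty) = 0.15·0.6538 / (0.15·0.6538 + 0.7·0.3462) ≈ 0.2881
After 'normal': P(faulty) = 0.15·0.2881 / (0.15·0.2881 + 0.7·0.7119) ≈ 0.0798
After 'normal': P(faulty) = 0.15·0.0798 / (0.15·0.0798 + 0.7·0.9202) ≈ 0.0182
After 'high': P(faulty) = 0.85·0.0182 / (0.85·0.0182 + 0.3·0.9818) ≈ 0.0500
After 'high': P(faulty) = 0.85·0.0500 / (0.85·0.0500 + 0.3·0.9500) ≈ 0.1298

0.130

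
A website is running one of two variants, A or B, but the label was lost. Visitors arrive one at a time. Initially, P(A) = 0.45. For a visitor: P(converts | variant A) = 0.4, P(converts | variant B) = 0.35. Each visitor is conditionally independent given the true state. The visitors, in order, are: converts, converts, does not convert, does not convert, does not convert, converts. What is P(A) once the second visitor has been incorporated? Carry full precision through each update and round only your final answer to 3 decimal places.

0.517

Each posterior becomes the prior for the next update.
After 'converts': P(A) = 0.4·0.4500 / (0.4·0.4500 + 0.35·0.5500) ≈ 0.4832
After 'converts': P(A) = 0.4·0.4832 / (0.4·0.4832 + 0.35·0.5168) ≈ 0.5166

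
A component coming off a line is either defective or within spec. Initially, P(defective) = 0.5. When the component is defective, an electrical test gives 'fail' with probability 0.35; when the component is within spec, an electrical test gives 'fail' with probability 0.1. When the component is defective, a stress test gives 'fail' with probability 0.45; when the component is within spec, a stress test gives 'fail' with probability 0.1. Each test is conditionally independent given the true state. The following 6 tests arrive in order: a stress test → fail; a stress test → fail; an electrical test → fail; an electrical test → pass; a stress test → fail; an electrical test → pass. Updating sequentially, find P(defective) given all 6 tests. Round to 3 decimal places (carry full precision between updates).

0.994

After a stress test='fail': P(defective) = 0.45·0.5000 / (0.45·0.5000 + 0.1·0.5000) ≈ 0.8182
After a stress test='fail': P(defective) = 0.45·0.8182 / (0.45·0.8182 + 0.1·0.1818) ≈ 0.9529
After an electrical test='fail': P(defective) = 0.35·0.9529 / (0.35·0.9529 + 0.1·0.0471) ≈ 0.9861
After an electrical test='pass': P(defective) = 0.65·0.9861 / (0.65·0.9861 + 0.9·0.0139) ≈ 0.9808
After a stress test='fail': P(defective) = 0.45·0.9808 / (0.45·0.9808 + 0.1·0.0192) ≈ 0.9957
After an electrical test='pass': P(defective) = 0.65·0.9957 / (0.65·0.9957 + 0.9·0.0043) ≈ 0.9940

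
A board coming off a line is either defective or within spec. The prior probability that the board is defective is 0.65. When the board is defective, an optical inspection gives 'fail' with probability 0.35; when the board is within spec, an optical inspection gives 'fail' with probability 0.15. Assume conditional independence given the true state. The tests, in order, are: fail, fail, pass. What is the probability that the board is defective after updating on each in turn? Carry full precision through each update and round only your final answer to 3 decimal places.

After 'fail': P(defective) = 0.35·0.6500 / (0.35·0.6500 + 0.15·0.3500) ≈ 0.8125
After 'fail': P(defective) = 0.35·0.8125 / (0.35·0.8125 + 0.15·0.1875) ≈ 0.9100
After 'pass': P(defective) = 0.65·0.9100 / (0.65·0.9100 + 0.85·0.0900) ≈ 0.8855

0.885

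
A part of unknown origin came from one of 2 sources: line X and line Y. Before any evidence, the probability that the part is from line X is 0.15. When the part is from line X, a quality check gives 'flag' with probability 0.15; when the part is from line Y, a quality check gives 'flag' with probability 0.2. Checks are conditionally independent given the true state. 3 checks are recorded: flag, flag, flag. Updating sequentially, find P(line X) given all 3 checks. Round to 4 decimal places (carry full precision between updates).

0.0693

After 'flag': P(line X) = 0.15·0.1500 / (0.15·0.1500 + 0.2·0.8500) ≈ 0.1169
After 'flag': P(line X) = 0.15·0.1169 / (0.15·0.1169 + 0.2·0.8831) ≈ 0.0903
After 'flag': P(line X) = 0.15·0.0903 / (0.15·0.0903 + 0.2·0.9097) ≈ 0.0693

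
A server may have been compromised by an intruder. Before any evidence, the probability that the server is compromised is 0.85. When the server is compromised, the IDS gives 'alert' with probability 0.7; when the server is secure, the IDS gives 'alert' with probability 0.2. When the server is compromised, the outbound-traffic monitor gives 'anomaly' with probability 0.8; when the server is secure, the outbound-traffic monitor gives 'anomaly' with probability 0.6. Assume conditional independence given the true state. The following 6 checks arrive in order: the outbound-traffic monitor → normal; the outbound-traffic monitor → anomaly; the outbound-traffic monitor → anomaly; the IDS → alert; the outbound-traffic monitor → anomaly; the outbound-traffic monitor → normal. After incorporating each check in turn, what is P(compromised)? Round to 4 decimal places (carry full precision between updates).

After the outbound-traffic monitor='normal': P(compromised) = 0.2·0.8500 / (0.2·0.8500 + 0.4·0.1500) ≈ 0.7391
After the outbound-traffic monitor='anomaly': P(compromised) = 0.8·0.7391 / (0.8·0.7391 + 0.6·0.2609) ≈ 0.7907
After the outbound-traffic monitor='anomaly': P(compromised) = 0.8·0.7907 / (0.8·0.7907 + 0.6·0.2093) ≈ 0.8344
After the IDS='alert': P(compromised) = 0.7·0.8344 / (0.7·0.8344 + 0.2·0.1656) ≈ 0.9463
After the outbound-traffic monitor='anomaly': P(compromised) = 0.8·0.9463 / (0.8·0.9463 + 0.6·0.0537) ≈ 0.9592
After the outbound-traffic monitor='normal': P(compromised) = 0.2·0.9592 / (0.2·0.9592 + 0.4·0.0408) ≈ 0.9216

0.9216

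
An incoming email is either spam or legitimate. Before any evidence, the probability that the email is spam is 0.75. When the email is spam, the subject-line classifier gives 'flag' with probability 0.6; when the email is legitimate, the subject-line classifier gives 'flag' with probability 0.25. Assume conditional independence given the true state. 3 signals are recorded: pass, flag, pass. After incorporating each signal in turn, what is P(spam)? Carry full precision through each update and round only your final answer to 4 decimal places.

After 'pass': P(spam) = 0.4·0.7500 / (0.4·0.7500 + 0.75·0.2500) ≈ 0.6154
After 'flag': P(spam) = 0.6·0.6154 / (0.6·0.6154 + 0.25·0.3846) ≈ 0.7934
After 'pass': P(spam) = 0.4·0.7934 / (0.4·0.7934 + 0.75·0.2066) ≈ 0.6719

0.6719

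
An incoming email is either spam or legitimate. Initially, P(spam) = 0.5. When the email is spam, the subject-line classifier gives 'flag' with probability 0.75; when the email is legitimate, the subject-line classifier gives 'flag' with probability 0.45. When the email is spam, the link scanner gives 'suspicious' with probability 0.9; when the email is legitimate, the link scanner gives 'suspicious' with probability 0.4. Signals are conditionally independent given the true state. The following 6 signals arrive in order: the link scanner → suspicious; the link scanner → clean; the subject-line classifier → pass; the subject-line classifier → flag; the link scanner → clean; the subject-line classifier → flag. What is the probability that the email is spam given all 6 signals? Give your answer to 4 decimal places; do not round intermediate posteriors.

Each posterior becomes the prior for the next update.
After the link scanner='suspicious': P(spam) = 0.9·0.5000 / (0.9·0.5000 + 0.4·0.5000) ≈ 0.6923
After the link scanner='clean': P(spam) = 0.1·0.6923 / (0.1·0.6923 + 0.6·0.3077) ≈ 0.2727
After the subject-line classifier='pass': P(spam) = 0.25·0.2727 / (0.25·0.2727 + 0.55·0.7273) ≈ 0.1456
After the subject-line classifier='flag': P(spam) = 0.75·0.1456 / (0.75·0.1456 + 0.45·0.8544) ≈ 0.2212
After the link scanner='clean': P(spam) = 0.1·0.2212 / (0.1·0.2212 + 0.6·0.7788) ≈ 0.0452
After the subject-line classifier='flag': P(spam) = 0.75·0.0452 / (0.75·0.0452 + 0.45·0.9548) ≈ 0.0731

0.0731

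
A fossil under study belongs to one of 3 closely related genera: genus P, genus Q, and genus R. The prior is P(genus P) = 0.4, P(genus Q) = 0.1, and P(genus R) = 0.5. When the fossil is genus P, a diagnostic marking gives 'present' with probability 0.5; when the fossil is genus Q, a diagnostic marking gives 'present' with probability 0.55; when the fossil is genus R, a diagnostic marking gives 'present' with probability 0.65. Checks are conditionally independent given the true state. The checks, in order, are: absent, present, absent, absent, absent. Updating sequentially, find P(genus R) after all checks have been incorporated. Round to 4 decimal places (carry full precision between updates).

After 'absent': normaliser = 0.5·0.4000 + 0.45·0.1000 + 0.35·0.5000; P(genus P) ≈ 0.4762, P(genus Q) ≈ 0.1071, P(genus R) ≈ 0.4167
After 'present': normaliser = 0.5·0.4762 + 0.55·0.1071 + 0.65·0.4167; P(genus P) ≈ 0.4193, P(genus Q) ≈ 0.1038, P(genus R) ≈ 0.4769
After 'absent': normaliser = 0.5·0.4193 + 0.45·0.1038 + 0.35·0.4769; P(genus P) ≈ 0.4953, P(genus Q) ≈ 0.1103, P(genus R) ≈ 0.3944
After 'absent': normaliser = 0.5·0.4953 + 0.45·0.1103 + 0.35·0.3944; P(genus P) ≈ 0.5689, P(genus Q) ≈ 0.1140, P(genus R) ≈ 0.3171
After 'absent': normaliser = 0.5·0.5689 + 0.45·0.1140 + 0.35·0.3171; P(genus P) ≈ 0.6367, P(genus Q) ≈ 0.1149, P(genus R) ≈ 0.2484

0.2484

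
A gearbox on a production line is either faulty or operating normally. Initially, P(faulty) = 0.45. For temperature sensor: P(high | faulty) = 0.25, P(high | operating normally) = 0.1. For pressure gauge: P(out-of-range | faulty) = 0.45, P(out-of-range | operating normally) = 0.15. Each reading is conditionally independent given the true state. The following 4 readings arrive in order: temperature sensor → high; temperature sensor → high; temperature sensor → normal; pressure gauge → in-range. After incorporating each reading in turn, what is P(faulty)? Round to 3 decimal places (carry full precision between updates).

0.734

After temperature sensor='high': P(faulty) = 0.25·0.4500 / (0.25·0.4500 + 0.1·0.5500) ≈ 0.6716
After temperature sensor='high': P(faulty) = 0.25·0.6716 / (0.25·0.6716 + 0.1·0.3284) ≈ 0.8364
After temperature sensor='normal': P(faulty) = 0.75·0.8364 / (0.75·0.8364 + 0.9·0.1636) ≈ 0.8099
After pressure gauge='in-range': P(faulty) = 0.55·0.8099 / (0.55·0.8099 + 0.85·0.1901) ≈ 0.7339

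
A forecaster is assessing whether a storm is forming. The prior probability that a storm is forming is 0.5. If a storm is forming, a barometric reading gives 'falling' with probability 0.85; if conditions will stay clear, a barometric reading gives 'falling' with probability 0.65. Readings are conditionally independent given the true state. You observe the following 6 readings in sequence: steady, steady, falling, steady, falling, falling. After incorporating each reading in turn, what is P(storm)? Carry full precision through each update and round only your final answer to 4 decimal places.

Apply Bayes' rule sequentially, carrying P(storm) forward.
After 'steady': P(storm) = 0.15·0.5000 / (0.15·0.5000 + 0.35·0.5000) ≈ 0.3000
After 'steady': P(storm) = 0.15·0.3000 / (0.15·0.3000 + 0.35·0.7000) ≈ 0.1552
After 'falling': P(storm) = 0.85·0.1552 / (0.85·0.1552 + 0.65·0.8448) ≈ 0.1937
After 'steady': P(storm) = 0.15·0.1937 / (0.15·0.1937 + 0.35·0.8063) ≈ 0.0933
After 'falling': P(storm) = 0.85·0.0933 / (0.85·0.0933 + 0.65·0.9067) ≈ 0.1186
After 'falling': P(storm) = 0.85·0.1186 / (0.85·0.1186 + 0.65·0.8814) ≈ 0.1497

0.1497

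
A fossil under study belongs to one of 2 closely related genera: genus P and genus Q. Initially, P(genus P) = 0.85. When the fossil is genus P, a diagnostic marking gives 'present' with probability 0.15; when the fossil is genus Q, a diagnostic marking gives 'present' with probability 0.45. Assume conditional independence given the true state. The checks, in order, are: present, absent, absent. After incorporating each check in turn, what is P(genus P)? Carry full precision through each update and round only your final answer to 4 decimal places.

After 'present': P(genus P) = 0.15·0.8500 / (0.15·0.8500 + 0.45·0.1500) ≈ 0.6538
After 'absent': P(genus P) = 0.85·0.6538 / (0.85·0.6538 + 0.55·0.3462) ≈ 0.7448
After 'absent': P(genus P) = 0.85·0.7448 / (0.85·0.7448 + 0.55·0.2552) ≈ 0.8186

0.8186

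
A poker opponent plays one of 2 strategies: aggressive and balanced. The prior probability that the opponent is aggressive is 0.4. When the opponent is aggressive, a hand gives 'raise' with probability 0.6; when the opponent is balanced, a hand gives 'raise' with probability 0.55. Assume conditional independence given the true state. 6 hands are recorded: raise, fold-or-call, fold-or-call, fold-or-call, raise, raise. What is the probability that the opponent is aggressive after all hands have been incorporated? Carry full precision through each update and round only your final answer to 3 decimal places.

Each posterior becomes the prior for the next update.
After 'raise': P(aggressive) = 0.6·0.4000 / (0.6·0.4000 + 0.55·0.6000) ≈ 0.4211
After 'fold-or-call': P(aggressive) = 0.4·0.4211 / (0.4·0.4211 + 0.45·0.5789) ≈ 0.3926
After 'fold-or-call': P(aggressive) = 0.4·0.3926 / (0.4·0.3926 + 0.45·0.6074) ≈ 0.3649
After 'fold-or-call': P(aggressive) = 0.4·0.3649 / (0.4·0.3649 + 0.45·0.6351) ≈ 0.3381
After 'raise': P(aggressive) = 0.6·0.3381 / (0.6·0.3381 + 0.55·0.6619) ≈ 0.3578
After 'raise': P(aggressive) = 0.6·0.3578 / (0.6·0.3578 + 0.55·0.6422) ≈ 0.3781

0.378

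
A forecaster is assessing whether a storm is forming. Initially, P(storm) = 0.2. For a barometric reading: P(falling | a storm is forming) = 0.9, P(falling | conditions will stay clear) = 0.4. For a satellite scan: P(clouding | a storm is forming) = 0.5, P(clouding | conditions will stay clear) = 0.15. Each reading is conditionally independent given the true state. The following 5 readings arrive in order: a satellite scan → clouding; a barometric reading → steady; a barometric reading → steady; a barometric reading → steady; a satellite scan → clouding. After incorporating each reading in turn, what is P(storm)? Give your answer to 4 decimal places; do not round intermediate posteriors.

Each posterior becomes the prior for the next update.
After a satellite scan='clouding': P(storm) = 0.5·0.2000 / (0.5·0.2000 + 0.15·0.8000) ≈ 0.4545
After a barometric reading='steady': P(storm) = 0.1·0.4545 / (0.1·0.4545 + 0.6·0.5455) ≈ 0.1220
After a barometric reading='steady': P(storm) = 0.1·0.1220 / (0.1·0.1220 + 0.6·0.8780) ≈ 0.0226
After a barometric reading='steady': P(storm) = 0.1·0.0226 / (0.1·0.0226 + 0.6·0.9774) ≈ 0.0038
After a satellite scan='clouding': P(storm) = 0.5·0.0038 / (0.5·0.0038 + 0.15·0.9962) ≈ 0.0127

0.0127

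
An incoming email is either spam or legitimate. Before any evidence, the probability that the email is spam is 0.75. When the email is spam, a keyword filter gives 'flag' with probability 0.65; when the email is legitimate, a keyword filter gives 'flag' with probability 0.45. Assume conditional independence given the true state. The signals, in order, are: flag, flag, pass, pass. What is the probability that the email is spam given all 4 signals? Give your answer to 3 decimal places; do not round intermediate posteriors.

0.717

After 'flag': P(spam) = 0.65·0.7500 / (0.65·0.7500 + 0.45·0.2500) ≈ 0.8125
After 'flag': P(spam) = 0.65·0.8125 / (0.65·0.8125 + 0.45·0.1875) ≈ 0.8622
After 'pass': P(spam) = 0.35·0.8622 / (0.35·0.8622 + 0.55·0.1378) ≈ 0.7993
After 'pass': P(spam) = 0.35·0.7993 / (0.35·0.7993 + 0.55·0.2007) ≈ 0.7171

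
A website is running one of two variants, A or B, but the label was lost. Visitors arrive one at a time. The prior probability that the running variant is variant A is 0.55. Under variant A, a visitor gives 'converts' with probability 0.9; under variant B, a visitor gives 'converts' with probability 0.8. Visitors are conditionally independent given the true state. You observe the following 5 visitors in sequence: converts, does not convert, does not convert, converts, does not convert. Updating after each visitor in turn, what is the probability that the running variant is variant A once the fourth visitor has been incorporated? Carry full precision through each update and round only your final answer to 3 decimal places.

After 'converts': P(A) = 0.9·0.5500 / (0.9·0.5500 + 0.8·0.4500) ≈ 0.5789
After 'does not convert': P(A) = 0.1·0.5789 / (0.1·0.5789 + 0.2·0.4211) ≈ 0.4074
After 'does not convert': P(A) = 0.1·0.4074 / (0.1·0.4074 + 0.2·0.5926) ≈ 0.2558
After 'converts': P(A) = 0.9·0.2558 / (0.9·0.2558 + 0.8·0.7442) ≈ 0.2789

0.279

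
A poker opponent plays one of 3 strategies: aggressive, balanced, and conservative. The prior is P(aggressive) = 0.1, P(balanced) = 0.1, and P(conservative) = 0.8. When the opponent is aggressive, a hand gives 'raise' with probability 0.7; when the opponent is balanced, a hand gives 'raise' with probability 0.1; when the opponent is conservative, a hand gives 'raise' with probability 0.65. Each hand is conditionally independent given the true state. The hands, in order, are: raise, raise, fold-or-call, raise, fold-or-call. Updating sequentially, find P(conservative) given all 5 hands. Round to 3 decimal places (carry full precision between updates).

0.895

Apply Bayes' rule sequentially, carrying P(conservative) forward.
After 'raise': normaliser = 0.7·0.1000 + 0.1·0.1000 + 0.65·0.8000; P(aggressive) ≈ 0.1167, P(balanced) ≈ 0.0167, P(conservative) ≈ 0.8667
After 'raise': normaliser = 0.7·0.1167 + 0.1·0.0167 + 0.65·0.8667; P(aggressive) ≈ 0.1263, P(balanced) ≈ 0.0026, P(conservative) ≈ 0.8711
After 'fold-or-call': normaliser = 0.3·0.1263 + 0.9·0.0026 + 0.35·0.8711; P(aggressive) ≈ 0.1098, P(balanced) ≈ 0.0067, P(conservative) ≈ 0.8835
After 'raise': normaliser = 0.7·0.1098 + 0.1·0.0067 + 0.65·0.8835; P(aggressive) ≈ 0.1179, P(balanced) ≈ 0.0010, P(conservative) ≈ 0.8811
After 'fold-or-call': normaliser = 0.3·0.1179 + 0.9·0.0010 + 0.35·0.8811; P(aggressive) ≈ 0.1026, P(balanced) ≈ 0.0027, P(conservative) ≈ 0.8947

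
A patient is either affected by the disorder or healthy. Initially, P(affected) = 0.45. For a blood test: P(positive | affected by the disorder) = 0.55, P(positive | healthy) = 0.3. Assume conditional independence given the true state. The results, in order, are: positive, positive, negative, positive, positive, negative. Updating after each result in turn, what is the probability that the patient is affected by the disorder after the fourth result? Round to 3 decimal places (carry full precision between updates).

0.764

Apply Bayes' rule sequentially, carrying P(affected) forward.
After 'positive': P(affected) = 0.55·0.4500 / (0.55·0.4500 + 0.3·0.5500) ≈ 0.6000
After 'positive': P(affected) = 0.55·0.6000 / (0.55·0.6000 + 0.3·0.4000) ≈ 0.7333
After 'negative': P(affected) = 0.45·0.7333 / (0.45·0.7333 + 0.7·0.2667) ≈ 0.6387
After 'positive': P(affected) = 0.55·0.6387 / (0.55·0.6387 + 0.3·0.3613) ≈ 0.7642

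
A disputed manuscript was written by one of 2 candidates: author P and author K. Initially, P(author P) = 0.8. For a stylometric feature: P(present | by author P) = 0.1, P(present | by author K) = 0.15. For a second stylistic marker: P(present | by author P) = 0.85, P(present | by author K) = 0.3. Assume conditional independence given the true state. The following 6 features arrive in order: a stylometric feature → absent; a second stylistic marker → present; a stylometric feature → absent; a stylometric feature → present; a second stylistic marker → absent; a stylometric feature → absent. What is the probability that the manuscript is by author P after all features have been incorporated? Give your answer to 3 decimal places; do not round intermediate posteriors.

After a stylometric feature='absent': P(author P) = 0.9·0.8000 / (0.9·0.8000 + 0.85·0.2000) ≈ 0.8090
After a second stylistic marker='present': P(author P) = 0.85·0.8090 / (0.85·0.8090 + 0.3·0.1910) ≈ 0.9231
After a stylometric feature='absent': P(author P) = 0.9·0.9231 / (0.9·0.9231 + 0.85·0.0769) ≈ 0.9270
After a stylometric feature='present': P(author P) = 0.1·0.9270 / (0.1·0.9270 + 0.15·0.0730) ≈ 0.8944
After a second stylistic marker='absent': P(author P) = 0.15·0.8944 / (0.15·0.8944 + 0.7·0.1056) ≈ 0.6448
After a stylometric feature='absent': P(author P) = 0.9·0.6448 / (0.9·0.6448 + 0.85·0.3552) ≈ 0.6578

0.658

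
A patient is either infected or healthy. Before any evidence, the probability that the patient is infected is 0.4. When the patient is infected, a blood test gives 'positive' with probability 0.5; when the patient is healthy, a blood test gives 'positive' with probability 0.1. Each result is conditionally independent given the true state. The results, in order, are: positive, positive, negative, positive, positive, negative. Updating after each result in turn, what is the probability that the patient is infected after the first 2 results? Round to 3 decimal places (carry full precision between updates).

0.943

After 'positive': P(infected) = 0.5·0.4000 / (0.5·0.4000 + 0.1·0.6000) ≈ 0.7692
After 'positive': P(infected) = 0.5·0.7692 / (0.5·0.7692 + 0.1·0.2308) ≈ 0.9434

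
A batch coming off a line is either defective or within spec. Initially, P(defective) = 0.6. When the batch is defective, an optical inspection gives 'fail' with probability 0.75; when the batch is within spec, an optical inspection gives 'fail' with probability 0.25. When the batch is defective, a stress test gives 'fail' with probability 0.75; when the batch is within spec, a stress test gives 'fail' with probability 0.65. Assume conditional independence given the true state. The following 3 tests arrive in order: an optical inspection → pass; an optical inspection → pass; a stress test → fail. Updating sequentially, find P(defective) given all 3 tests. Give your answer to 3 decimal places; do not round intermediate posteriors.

0.161

After an optical inspection='pass': P(defective) = 0.25·0.6000 / (0.25·0.6000 + 0.75·0.4000) ≈ 0.3333
After an optical inspection='pass': P(defective) = 0.25·0.3333 / (0.25·0.3333 + 0.75·0.6667) ≈ 0.1429
After a stress test='fail': P(defective) = 0.75·0.1429 / (0.75·0.1429 + 0.65·0.8571) ≈ 0.1613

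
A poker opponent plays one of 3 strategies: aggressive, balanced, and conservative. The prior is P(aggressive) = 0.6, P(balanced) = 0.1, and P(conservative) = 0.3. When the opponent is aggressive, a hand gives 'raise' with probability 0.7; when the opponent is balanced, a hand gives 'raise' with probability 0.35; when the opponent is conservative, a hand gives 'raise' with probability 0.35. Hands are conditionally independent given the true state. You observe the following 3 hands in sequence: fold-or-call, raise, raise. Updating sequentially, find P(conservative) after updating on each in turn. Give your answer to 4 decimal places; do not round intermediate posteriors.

0.1990

Apply Bayes' rule sequentially, carrying P(conservative) forward.
After 'fold-or-call': normaliser = 0.3·0.6000 + 0.65·0.1000 + 0.65·0.3000; P(aggressive) ≈ 0.4091, P(balanced) ≈ 0.1477, P(conservative) ≈ 0.4432
After 'raise': normaliser = 0.7·0.4091 + 0.35·0.1477 + 0.35·0.4432; P(aggressive) ≈ 0.5806, P(balanced) ≈ 0.1048, P(conservative) ≈ 0.3145
After 'raise': normaliser = 0.7·0.5806 + 0.35·0.1048 + 0.35·0.3145; P(aggressive) ≈ 0.7347, P(balanced) ≈ 0.0663, P(conservative) ≈ 0.1990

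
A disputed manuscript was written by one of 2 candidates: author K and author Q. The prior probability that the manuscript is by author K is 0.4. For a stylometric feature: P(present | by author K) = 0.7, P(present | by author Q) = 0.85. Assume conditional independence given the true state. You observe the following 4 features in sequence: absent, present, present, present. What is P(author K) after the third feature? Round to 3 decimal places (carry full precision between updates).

0.475

After 'absent': P(author K) = 0.3·0.4000 / (0.3·0.4000 + 0.15·0.6000) ≈ 0.5714
After 'present': P(author K) = 0.7·0.5714 / (0.7·0.5714 + 0.85·0.4286) ≈ 0.5234
After 'present': P(author K) = 0.7·0.5234 / (0.7·0.5234 + 0.85·0.4766) ≈ 0.4749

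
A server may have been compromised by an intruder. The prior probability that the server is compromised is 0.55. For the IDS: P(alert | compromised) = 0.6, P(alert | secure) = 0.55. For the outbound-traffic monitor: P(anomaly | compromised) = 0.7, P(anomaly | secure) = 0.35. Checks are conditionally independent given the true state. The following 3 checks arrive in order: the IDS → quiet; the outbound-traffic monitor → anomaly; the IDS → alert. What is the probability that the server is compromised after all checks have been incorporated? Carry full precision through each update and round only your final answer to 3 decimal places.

After the IDS='quiet': P(compromised) = 0.4·0.5500 / (0.4·0.5500 + 0.45·0.4500) ≈ 0.5207
After the outbound-traffic monitor='anomaly': P(compromised) = 0.7·0.5207 / (0.7·0.5207 + 0.35·0.4793) ≈ 0.6848
After the IDS='alert': P(compromised) = 0.6·0.6848 / (0.6·0.6848 + 0.55·0.3152) ≈ 0.7033

0.703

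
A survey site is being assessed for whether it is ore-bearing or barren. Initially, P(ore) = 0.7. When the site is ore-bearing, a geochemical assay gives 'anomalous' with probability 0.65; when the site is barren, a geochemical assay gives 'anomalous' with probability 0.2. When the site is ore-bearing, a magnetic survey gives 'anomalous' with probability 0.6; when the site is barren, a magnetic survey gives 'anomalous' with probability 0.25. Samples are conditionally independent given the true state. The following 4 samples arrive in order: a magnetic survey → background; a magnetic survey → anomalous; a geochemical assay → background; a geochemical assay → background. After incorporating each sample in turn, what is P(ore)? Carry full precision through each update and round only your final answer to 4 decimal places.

0.3637

After a magnetic survey='background': P(ore) = 0.4·0.7000 / (0.4·0.7000 + 0.75·0.3000) ≈ 0.5545
After a magnetic survey='anomalous': P(ore) = 0.6·0.5545 / (0.6·0.5545 + 0.25·0.4455) ≈ 0.7492
After a geochemical assay='background': P(ore) = 0.35·0.7492 / (0.35·0.7492 + 0.8·0.2508) ≈ 0.5665
After a geochemical assay='background': P(ore) = 0.35·0.5665 / (0.35·0.5665 + 0.8·0.4335) ≈ 0.3637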